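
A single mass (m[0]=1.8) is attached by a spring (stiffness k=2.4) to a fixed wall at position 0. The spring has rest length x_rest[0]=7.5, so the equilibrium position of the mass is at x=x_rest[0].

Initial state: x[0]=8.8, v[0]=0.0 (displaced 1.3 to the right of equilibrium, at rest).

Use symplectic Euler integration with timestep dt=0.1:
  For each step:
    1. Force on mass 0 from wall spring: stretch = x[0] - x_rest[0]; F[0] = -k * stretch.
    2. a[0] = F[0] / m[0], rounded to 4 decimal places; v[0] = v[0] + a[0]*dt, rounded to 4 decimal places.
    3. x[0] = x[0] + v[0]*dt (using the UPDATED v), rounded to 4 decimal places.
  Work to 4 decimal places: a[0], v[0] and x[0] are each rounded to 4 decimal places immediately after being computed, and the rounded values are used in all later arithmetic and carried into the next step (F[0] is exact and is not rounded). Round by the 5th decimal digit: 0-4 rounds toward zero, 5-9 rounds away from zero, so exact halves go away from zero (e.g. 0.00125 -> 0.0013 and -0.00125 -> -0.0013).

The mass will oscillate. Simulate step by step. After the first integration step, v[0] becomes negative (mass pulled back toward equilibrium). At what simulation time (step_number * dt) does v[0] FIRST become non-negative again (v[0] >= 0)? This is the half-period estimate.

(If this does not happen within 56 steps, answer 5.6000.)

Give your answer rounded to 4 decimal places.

Answer: 2.8000

Derivation:
Step 0: x=[8.8000] v=[0.0000]
Step 1: x=[8.7827] v=[-0.1733]
Step 2: x=[8.7483] v=[-0.3443]
Step 3: x=[8.6972] v=[-0.5107]
Step 4: x=[8.6302] v=[-0.6703]
Step 5: x=[8.5481] v=[-0.8210]
Step 6: x=[8.4520] v=[-0.9608]
Step 7: x=[8.3432] v=[-1.0877]
Step 8: x=[8.2232] v=[-1.2001]
Step 9: x=[8.0936] v=[-1.2965]
Step 10: x=[7.9560] v=[-1.3757]
Step 11: x=[7.8124] v=[-1.4365]
Step 12: x=[7.6646] v=[-1.4782]
Step 13: x=[7.5146] v=[-1.5002]
Step 14: x=[7.3644] v=[-1.5022]
Step 15: x=[7.2160] v=[-1.4841]
Step 16: x=[7.0714] v=[-1.4462]
Step 17: x=[6.9325] v=[-1.3891]
Step 18: x=[6.8012] v=[-1.3134]
Step 19: x=[6.6792] v=[-1.2202]
Step 20: x=[6.5681] v=[-1.1108]
Step 21: x=[6.4694] v=[-0.9866]
Step 22: x=[6.3845] v=[-0.8492]
Step 23: x=[6.3145] v=[-0.7005]
Step 24: x=[6.2603] v=[-0.5424]
Step 25: x=[6.2226] v=[-0.3771]
Step 26: x=[6.2019] v=[-0.2068]
Step 27: x=[6.1985] v=[-0.0337]
Step 28: x=[6.2125] v=[0.1398]
First v>=0 after going negative at step 28, time=2.8000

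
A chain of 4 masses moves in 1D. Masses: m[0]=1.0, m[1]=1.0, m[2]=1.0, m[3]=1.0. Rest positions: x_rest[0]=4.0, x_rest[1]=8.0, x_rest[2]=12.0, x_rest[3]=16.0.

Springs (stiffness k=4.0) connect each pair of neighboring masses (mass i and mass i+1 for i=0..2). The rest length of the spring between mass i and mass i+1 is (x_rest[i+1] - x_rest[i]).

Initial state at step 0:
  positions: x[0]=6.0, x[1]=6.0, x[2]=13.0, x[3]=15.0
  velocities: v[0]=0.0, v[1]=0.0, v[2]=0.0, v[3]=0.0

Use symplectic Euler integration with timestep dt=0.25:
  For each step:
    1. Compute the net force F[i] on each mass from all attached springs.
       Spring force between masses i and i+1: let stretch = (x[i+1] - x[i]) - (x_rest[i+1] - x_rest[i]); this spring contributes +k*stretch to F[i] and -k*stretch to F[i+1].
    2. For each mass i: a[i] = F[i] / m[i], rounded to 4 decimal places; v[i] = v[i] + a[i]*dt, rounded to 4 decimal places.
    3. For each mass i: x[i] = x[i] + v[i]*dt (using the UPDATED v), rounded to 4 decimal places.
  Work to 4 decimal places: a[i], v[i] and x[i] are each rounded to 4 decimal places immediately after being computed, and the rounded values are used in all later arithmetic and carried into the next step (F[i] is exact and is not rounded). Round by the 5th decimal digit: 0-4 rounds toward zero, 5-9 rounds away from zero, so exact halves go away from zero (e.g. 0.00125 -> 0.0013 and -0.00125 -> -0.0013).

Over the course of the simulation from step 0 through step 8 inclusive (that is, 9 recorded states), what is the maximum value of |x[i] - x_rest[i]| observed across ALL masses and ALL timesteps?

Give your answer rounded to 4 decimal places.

Answer: 2.5000

Derivation:
Step 0: x=[6.0000 6.0000 13.0000 15.0000] v=[0.0000 0.0000 0.0000 0.0000]
Step 1: x=[5.0000 7.7500 11.7500 15.5000] v=[-4.0000 7.0000 -5.0000 2.0000]
Step 2: x=[3.6875 9.8125 10.4375 16.0625] v=[-5.2500 8.2500 -5.2500 2.2500]
Step 3: x=[2.9063 10.5000 10.3750 16.2188] v=[-3.1250 2.7500 -0.2500 0.6250]
Step 4: x=[3.0235 9.2578 11.8047 15.9141] v=[0.4687 -4.9687 5.7188 -1.2188]
Step 5: x=[3.6993 7.0938 13.6250 15.5821] v=[2.7030 -8.6561 7.2813 -1.3282]
Step 6: x=[4.2237 5.7140 14.3018 15.7608] v=[2.0975 -5.5194 2.7072 0.7147]
Step 7: x=[4.1207 6.1085 13.1964 16.5747] v=[-0.4122 1.5781 -4.4216 3.2557]
Step 8: x=[3.5146 7.7781 11.1636 17.5441] v=[-2.4244 6.6782 -8.1312 3.8774]
Max displacement = 2.5000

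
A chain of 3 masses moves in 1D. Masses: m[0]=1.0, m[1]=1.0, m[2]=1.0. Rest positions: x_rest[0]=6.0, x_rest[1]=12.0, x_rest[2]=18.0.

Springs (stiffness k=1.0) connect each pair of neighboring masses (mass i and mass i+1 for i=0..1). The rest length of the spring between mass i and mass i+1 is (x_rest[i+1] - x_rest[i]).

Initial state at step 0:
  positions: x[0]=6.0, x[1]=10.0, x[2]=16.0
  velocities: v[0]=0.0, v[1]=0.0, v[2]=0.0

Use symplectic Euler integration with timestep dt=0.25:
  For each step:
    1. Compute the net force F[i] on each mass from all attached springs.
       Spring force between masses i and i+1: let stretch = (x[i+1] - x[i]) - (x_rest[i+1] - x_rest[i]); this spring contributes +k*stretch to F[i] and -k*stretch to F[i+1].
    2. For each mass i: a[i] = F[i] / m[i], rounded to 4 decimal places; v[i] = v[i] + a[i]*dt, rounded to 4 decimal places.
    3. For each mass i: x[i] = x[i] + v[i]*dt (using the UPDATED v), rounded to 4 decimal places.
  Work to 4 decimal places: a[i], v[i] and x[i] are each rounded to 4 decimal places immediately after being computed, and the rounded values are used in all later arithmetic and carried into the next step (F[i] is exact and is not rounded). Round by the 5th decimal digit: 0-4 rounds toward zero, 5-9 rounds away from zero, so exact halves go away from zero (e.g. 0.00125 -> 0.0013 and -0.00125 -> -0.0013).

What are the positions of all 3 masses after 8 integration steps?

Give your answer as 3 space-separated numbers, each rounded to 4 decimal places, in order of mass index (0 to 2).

Step 0: x=[6.0000 10.0000 16.0000] v=[0.0000 0.0000 0.0000]
Step 1: x=[5.8750 10.1250 16.0000] v=[-0.5000 0.5000 0.0000]
Step 2: x=[5.6406 10.3516 16.0078] v=[-0.9375 0.9063 0.0313]
Step 3: x=[5.3257 10.6373 16.0371] v=[-1.2598 1.1426 0.1173]
Step 4: x=[4.9677 10.9285 16.1040] v=[-1.4319 1.1647 0.2674]
Step 5: x=[4.6073 11.1706 16.2224] v=[-1.4417 0.9684 0.4735]
Step 6: x=[4.2821 11.3182 16.4001] v=[-1.3009 0.5905 0.7106]
Step 7: x=[4.0216 11.3437 16.6351] v=[-1.0419 0.1020 0.9401]
Step 8: x=[3.8438 11.2423 16.9144] v=[-0.7114 -0.4057 1.1173]

Answer: 3.8438 11.2423 16.9144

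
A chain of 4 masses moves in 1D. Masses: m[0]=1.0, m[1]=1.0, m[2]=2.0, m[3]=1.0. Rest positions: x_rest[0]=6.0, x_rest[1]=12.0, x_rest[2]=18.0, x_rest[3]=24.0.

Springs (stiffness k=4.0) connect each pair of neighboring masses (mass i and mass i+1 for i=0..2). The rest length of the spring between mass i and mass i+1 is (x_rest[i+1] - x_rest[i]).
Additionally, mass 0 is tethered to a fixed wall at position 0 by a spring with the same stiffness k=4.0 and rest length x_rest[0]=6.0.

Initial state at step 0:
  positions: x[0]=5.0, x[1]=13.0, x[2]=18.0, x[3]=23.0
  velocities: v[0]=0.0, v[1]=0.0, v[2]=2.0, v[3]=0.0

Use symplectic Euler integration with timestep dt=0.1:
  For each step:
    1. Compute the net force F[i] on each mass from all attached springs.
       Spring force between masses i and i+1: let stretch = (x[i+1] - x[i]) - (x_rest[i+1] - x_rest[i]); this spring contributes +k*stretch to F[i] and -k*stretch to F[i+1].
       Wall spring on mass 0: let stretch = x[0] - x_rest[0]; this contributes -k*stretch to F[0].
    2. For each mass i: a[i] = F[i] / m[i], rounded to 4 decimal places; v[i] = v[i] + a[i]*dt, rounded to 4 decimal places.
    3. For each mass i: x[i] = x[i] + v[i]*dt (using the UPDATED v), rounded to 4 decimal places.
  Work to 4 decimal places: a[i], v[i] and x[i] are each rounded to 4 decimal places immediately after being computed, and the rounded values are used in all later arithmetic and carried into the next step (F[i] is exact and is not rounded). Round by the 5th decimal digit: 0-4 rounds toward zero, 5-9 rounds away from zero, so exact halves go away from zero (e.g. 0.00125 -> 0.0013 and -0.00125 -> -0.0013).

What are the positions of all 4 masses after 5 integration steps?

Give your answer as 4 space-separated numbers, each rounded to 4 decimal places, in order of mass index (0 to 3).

Answer: 6.3488 11.7966 18.8055 23.6912

Derivation:
Step 0: x=[5.0000 13.0000 18.0000 23.0000] v=[0.0000 0.0000 2.0000 0.0000]
Step 1: x=[5.1200 12.8800 18.2000 23.0400] v=[1.2000 -1.2000 2.0000 0.4000]
Step 2: x=[5.3456 12.6624 18.3904 23.1264] v=[2.2560 -2.1760 1.9040 0.8640]
Step 3: x=[5.6501 12.3813 18.5610 23.2634] v=[3.0445 -2.8115 1.7056 1.3696]
Step 4: x=[5.9978 12.0781 18.7020 23.4523] v=[3.4769 -3.0321 1.4101 1.8886]
Step 5: x=[6.3488 11.7966 18.8055 23.6912] v=[3.5099 -2.8147 1.0354 2.3885]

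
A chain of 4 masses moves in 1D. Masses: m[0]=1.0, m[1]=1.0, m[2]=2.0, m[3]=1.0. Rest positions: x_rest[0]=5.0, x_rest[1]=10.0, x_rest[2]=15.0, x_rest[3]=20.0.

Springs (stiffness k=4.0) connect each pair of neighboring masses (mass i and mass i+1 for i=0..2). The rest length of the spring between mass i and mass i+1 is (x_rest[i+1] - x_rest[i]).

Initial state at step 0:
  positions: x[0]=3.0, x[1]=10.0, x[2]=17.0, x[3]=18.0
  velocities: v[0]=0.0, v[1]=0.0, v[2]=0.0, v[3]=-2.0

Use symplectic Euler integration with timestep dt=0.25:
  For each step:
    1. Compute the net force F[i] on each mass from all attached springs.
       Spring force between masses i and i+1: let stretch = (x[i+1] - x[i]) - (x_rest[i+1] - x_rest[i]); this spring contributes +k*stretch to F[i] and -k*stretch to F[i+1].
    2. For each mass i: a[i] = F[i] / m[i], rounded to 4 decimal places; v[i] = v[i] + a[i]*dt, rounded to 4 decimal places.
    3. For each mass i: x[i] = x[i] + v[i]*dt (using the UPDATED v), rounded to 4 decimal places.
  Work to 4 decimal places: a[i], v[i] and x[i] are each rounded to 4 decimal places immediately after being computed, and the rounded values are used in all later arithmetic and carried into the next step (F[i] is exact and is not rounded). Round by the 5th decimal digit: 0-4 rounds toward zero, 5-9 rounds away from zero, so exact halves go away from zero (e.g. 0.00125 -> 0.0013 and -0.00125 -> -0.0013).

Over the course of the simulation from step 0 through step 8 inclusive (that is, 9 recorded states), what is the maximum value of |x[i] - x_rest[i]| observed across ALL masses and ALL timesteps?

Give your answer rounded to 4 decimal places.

Step 0: x=[3.0000 10.0000 17.0000 18.0000] v=[0.0000 0.0000 0.0000 -2.0000]
Step 1: x=[3.5000 10.0000 16.2500 18.5000] v=[2.0000 0.0000 -3.0000 2.0000]
Step 2: x=[4.3750 9.9375 15.0000 19.6875] v=[3.5000 -0.2500 -5.0000 4.7500]
Step 3: x=[5.3906 9.7500 13.7031 20.9531] v=[4.0625 -0.7500 -5.1875 5.0625]
Step 4: x=[6.2461 9.4609 12.8183 21.6562] v=[3.4219 -1.1563 -3.5391 2.8125]
Step 5: x=[6.6553 9.2075 12.6186 21.3999] v=[1.6367 -1.0137 -0.7989 -1.0254]
Step 6: x=[6.4525 9.1688 13.0902 20.1982] v=[-0.8111 -0.1548 1.8862 -4.8067]
Step 7: x=[5.6788 9.4314 13.9601 18.4695] v=[-3.0948 1.0503 3.4795 -6.9147]
Step 8: x=[4.5933 9.8880 14.8276 16.8635] v=[-4.3422 1.8264 3.4699 -6.4241]
Max displacement = 3.1365

Answer: 3.1365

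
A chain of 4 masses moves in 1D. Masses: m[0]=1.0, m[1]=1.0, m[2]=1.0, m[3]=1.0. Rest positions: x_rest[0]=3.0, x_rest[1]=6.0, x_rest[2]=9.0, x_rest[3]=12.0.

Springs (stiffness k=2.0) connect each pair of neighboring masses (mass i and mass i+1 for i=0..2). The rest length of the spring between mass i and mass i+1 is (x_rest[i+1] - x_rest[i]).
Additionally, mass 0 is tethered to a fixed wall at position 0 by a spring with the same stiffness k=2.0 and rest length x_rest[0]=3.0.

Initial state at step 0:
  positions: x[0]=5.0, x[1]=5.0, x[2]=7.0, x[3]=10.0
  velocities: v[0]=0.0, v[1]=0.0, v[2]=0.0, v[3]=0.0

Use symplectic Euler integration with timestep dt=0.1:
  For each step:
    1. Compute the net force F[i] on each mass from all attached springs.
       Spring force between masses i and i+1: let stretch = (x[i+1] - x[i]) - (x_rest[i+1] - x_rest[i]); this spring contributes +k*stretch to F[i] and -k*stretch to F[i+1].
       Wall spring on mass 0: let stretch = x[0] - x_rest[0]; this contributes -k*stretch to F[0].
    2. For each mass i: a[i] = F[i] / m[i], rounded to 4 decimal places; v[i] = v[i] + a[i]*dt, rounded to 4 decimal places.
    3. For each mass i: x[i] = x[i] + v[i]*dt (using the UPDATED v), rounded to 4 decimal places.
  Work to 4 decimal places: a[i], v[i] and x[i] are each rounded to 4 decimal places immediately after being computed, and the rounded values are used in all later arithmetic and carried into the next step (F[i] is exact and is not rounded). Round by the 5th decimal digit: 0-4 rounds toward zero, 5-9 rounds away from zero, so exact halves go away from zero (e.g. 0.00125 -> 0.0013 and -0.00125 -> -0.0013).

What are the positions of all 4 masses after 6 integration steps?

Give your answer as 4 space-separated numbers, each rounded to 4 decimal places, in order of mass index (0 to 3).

Step 0: x=[5.0000 5.0000 7.0000 10.0000] v=[0.0000 0.0000 0.0000 0.0000]
Step 1: x=[4.9000 5.0400 7.0200 10.0000] v=[-1.0000 0.4000 0.2000 0.0000]
Step 2: x=[4.7048 5.1168 7.0600 10.0004] v=[-1.9520 0.7680 0.4000 0.0040]
Step 3: x=[4.4237 5.2242 7.1199 10.0020] v=[-2.8106 1.0742 0.5994 0.0159]
Step 4: x=[4.0702 5.3535 7.1996 10.0060] v=[-3.5352 1.2932 0.7967 0.0395]
Step 5: x=[3.6609 5.4941 7.2985 10.0138] v=[-4.0926 1.4058 0.9888 0.0782]
Step 6: x=[3.2151 5.6341 7.4156 10.0273] v=[-4.4581 1.4000 1.1710 0.1351]

Answer: 3.2151 5.6341 7.4156 10.0273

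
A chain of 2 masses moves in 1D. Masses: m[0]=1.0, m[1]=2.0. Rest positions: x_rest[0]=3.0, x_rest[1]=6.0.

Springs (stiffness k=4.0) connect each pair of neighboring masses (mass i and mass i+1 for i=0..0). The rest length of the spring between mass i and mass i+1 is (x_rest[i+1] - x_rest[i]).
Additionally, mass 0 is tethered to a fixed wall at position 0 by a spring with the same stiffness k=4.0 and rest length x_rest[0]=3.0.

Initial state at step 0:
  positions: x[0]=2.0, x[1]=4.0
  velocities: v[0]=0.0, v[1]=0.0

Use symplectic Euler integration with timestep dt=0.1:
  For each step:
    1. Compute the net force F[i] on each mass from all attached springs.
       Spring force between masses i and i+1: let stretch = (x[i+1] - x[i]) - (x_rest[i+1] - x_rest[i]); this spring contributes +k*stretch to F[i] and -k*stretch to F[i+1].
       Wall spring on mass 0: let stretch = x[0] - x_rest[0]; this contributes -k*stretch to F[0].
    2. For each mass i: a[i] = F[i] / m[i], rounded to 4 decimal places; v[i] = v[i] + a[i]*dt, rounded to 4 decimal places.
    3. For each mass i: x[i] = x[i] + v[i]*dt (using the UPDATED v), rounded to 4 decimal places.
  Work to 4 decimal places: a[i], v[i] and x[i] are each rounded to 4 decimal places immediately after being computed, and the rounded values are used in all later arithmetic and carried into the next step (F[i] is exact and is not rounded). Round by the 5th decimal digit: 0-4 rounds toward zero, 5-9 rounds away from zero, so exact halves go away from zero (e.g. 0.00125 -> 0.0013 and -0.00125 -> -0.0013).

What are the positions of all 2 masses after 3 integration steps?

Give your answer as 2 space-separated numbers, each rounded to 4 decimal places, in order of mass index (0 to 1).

Answer: 2.0039 4.1180

Derivation:
Step 0: x=[2.0000 4.0000] v=[0.0000 0.0000]
Step 1: x=[2.0000 4.0200] v=[0.0000 0.2000]
Step 2: x=[2.0008 4.0596] v=[0.0080 0.3960]
Step 3: x=[2.0039 4.1180] v=[0.0312 0.5842]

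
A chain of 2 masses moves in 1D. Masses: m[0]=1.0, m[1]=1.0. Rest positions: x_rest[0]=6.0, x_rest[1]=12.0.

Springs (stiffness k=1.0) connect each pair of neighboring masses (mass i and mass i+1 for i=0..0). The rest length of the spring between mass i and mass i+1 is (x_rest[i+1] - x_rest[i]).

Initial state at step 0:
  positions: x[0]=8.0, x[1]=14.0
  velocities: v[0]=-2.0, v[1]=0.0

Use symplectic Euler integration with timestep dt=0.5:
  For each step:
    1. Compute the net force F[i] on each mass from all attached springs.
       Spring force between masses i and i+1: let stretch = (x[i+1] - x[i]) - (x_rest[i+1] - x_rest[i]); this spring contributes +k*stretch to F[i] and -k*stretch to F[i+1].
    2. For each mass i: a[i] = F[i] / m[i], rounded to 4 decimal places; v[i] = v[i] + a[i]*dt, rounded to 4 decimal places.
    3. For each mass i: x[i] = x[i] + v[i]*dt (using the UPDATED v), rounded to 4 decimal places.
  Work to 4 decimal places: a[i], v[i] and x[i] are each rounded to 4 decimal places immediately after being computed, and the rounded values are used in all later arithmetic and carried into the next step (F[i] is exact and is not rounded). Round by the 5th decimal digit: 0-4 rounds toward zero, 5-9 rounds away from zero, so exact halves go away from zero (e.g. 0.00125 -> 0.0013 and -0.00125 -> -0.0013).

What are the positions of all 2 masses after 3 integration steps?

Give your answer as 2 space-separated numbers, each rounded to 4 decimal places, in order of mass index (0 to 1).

Answer: 5.8750 13.1250

Derivation:
Step 0: x=[8.0000 14.0000] v=[-2.0000 0.0000]
Step 1: x=[7.0000 14.0000] v=[-2.0000 0.0000]
Step 2: x=[6.2500 13.7500] v=[-1.5000 -0.5000]
Step 3: x=[5.8750 13.1250] v=[-0.7500 -1.2500]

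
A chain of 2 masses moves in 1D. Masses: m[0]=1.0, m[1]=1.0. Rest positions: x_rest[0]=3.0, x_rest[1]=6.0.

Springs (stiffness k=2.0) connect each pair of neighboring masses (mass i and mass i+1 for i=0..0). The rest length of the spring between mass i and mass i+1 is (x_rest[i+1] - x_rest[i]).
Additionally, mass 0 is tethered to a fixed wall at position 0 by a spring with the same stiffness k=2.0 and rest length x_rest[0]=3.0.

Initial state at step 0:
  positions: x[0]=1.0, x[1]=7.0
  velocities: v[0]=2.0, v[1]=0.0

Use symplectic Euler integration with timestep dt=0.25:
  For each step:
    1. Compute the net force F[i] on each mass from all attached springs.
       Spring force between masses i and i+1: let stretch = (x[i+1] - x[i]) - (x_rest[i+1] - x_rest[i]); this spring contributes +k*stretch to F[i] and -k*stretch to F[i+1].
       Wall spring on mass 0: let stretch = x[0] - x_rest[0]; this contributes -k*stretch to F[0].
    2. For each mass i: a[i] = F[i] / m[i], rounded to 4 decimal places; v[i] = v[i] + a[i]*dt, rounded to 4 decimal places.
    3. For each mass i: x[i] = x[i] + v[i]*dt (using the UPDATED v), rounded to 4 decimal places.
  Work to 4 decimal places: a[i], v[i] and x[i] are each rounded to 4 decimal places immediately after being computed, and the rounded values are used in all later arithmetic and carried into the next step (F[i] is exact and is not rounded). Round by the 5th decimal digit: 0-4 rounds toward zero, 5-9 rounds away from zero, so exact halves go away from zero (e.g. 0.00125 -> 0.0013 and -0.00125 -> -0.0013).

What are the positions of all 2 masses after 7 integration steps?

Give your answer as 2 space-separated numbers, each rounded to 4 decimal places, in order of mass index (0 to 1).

Step 0: x=[1.0000 7.0000] v=[2.0000 0.0000]
Step 1: x=[2.1250 6.6250] v=[4.5000 -1.5000]
Step 2: x=[3.5469 6.0625] v=[5.6875 -2.2500]
Step 3: x=[4.8399 5.5606] v=[5.1719 -2.0078]
Step 4: x=[5.6180 5.3436] v=[3.1123 -0.8682]
Step 5: x=[5.6595 5.5359] v=[0.1661 0.7690]
Step 6: x=[4.9781 6.1186] v=[-2.7255 2.3308]
Step 7: x=[3.8170 6.9338] v=[-4.6443 3.2606]

Answer: 3.8170 6.9338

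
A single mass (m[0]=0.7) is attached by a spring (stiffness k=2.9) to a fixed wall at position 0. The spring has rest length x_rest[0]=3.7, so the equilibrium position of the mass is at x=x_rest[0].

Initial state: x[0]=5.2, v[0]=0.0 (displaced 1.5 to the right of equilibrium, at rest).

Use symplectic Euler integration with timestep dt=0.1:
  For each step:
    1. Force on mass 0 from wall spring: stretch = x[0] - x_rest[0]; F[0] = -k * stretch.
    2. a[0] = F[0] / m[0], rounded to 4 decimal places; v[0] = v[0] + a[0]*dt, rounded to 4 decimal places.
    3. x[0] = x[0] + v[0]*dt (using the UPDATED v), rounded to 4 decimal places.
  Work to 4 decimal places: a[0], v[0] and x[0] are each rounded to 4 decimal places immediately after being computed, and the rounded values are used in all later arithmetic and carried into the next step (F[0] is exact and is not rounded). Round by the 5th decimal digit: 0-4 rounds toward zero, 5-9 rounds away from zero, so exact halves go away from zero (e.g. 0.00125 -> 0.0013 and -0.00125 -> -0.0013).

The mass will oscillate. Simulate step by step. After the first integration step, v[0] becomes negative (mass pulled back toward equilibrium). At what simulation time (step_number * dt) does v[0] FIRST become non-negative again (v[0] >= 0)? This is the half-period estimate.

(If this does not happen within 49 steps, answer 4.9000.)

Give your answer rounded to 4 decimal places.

Answer: 1.6000

Derivation:
Step 0: x=[5.2000] v=[0.0000]
Step 1: x=[5.1379] v=[-0.6214]
Step 2: x=[5.0162] v=[-1.2171]
Step 3: x=[4.8400] v=[-1.7624]
Step 4: x=[4.6165] v=[-2.2347]
Step 5: x=[4.3551] v=[-2.6144]
Step 6: x=[4.0665] v=[-2.8858]
Step 7: x=[3.7627] v=[-3.0376]
Step 8: x=[3.4563] v=[-3.0636]
Step 9: x=[3.1600] v=[-2.9626]
Step 10: x=[2.8861] v=[-2.7389]
Step 11: x=[2.6459] v=[-2.4017]
Step 12: x=[2.4494] v=[-1.9650]
Step 13: x=[2.3047] v=[-1.4469]
Step 14: x=[2.2178] v=[-0.8689]
Step 15: x=[2.1923] v=[-0.2549]
Step 16: x=[2.2293] v=[0.3697]
First v>=0 after going negative at step 16, time=1.6000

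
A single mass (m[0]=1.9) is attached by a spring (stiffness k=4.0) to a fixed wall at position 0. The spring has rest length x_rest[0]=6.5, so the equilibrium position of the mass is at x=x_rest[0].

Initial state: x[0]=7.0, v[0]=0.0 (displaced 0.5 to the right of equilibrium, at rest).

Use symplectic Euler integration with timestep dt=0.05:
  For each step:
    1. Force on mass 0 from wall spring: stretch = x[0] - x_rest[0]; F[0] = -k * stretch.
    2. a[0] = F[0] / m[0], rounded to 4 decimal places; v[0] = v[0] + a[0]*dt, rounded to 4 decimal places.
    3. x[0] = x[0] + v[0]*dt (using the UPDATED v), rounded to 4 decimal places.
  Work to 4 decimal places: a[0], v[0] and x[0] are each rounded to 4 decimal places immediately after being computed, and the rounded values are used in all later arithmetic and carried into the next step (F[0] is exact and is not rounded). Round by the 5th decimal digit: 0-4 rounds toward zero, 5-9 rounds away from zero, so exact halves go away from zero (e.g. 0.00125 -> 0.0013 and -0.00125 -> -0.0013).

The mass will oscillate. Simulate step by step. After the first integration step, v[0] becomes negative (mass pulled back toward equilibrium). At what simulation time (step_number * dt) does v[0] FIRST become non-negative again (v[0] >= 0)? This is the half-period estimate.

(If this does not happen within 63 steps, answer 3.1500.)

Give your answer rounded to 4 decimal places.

Answer: 2.2000

Derivation:
Step 0: x=[7.0000] v=[0.0000]
Step 1: x=[6.9974] v=[-0.0526]
Step 2: x=[6.9922] v=[-0.1050]
Step 3: x=[6.9844] v=[-0.1568]
Step 4: x=[6.9740] v=[-0.2078]
Step 5: x=[6.9611] v=[-0.2577]
Step 6: x=[6.9458] v=[-0.3062]
Step 7: x=[6.9281] v=[-0.3531]
Step 8: x=[6.9082] v=[-0.3982]
Step 9: x=[6.8861] v=[-0.4412]
Step 10: x=[6.8620] v=[-0.4818]
Step 11: x=[6.8360] v=[-0.5199]
Step 12: x=[6.8082] v=[-0.5553]
Step 13: x=[6.7788] v=[-0.5877]
Step 14: x=[6.7480] v=[-0.6170]
Step 15: x=[6.7158] v=[-0.6431]
Step 16: x=[6.6825] v=[-0.6658]
Step 17: x=[6.6483] v=[-0.6850]
Step 18: x=[6.6133] v=[-0.7006]
Step 19: x=[6.5777] v=[-0.7125]
Step 20: x=[6.5417] v=[-0.7207]
Step 21: x=[6.5054] v=[-0.7251]
Step 22: x=[6.4691] v=[-0.7257]
Step 23: x=[6.4330] v=[-0.7224]
Step 24: x=[6.3972] v=[-0.7153]
Step 25: x=[6.3620] v=[-0.7045]
Step 26: x=[6.3275] v=[-0.6900]
Step 27: x=[6.2939] v=[-0.6718]
Step 28: x=[6.2614] v=[-0.6501]
Step 29: x=[6.2302] v=[-0.6250]
Step 30: x=[6.2004] v=[-0.5966]
Step 31: x=[6.1721] v=[-0.5651]
Step 32: x=[6.1456] v=[-0.5306]
Step 33: x=[6.1209] v=[-0.4933]
Step 34: x=[6.0982] v=[-0.4534]
Step 35: x=[6.0776] v=[-0.4111]
Step 36: x=[6.0593] v=[-0.3666]
Step 37: x=[6.0433] v=[-0.3202]
Step 38: x=[6.0297] v=[-0.2721]
Step 39: x=[6.0186] v=[-0.2226]
Step 40: x=[6.0100] v=[-0.1719]
Step 41: x=[6.0040] v=[-0.1203]
Step 42: x=[6.0006] v=[-0.0681]
Step 43: x=[5.9998] v=[-0.0155]
Step 44: x=[6.0017] v=[0.0372]
First v>=0 after going negative at step 44, time=2.2000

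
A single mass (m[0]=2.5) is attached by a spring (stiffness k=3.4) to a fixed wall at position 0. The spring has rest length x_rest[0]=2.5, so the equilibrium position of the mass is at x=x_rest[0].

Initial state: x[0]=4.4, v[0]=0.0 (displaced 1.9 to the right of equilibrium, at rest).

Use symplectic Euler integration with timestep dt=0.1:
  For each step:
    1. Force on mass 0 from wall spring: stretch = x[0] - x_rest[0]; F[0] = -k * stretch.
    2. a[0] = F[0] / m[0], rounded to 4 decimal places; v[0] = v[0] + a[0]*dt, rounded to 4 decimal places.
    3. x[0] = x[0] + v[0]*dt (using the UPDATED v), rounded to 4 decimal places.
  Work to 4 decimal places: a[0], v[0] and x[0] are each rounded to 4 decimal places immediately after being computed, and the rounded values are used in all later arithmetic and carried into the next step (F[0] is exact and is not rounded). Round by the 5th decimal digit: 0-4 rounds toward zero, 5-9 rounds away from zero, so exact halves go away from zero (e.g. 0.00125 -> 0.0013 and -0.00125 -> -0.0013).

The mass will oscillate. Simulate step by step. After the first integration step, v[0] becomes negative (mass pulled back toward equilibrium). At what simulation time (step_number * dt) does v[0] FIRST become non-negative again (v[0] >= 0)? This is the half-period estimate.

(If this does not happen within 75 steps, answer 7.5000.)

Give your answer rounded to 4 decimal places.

Answer: 2.7000

Derivation:
Step 0: x=[4.4000] v=[0.0000]
Step 1: x=[4.3742] v=[-0.2584]
Step 2: x=[4.3229] v=[-0.5133]
Step 3: x=[4.2468] v=[-0.7612]
Step 4: x=[4.1469] v=[-0.9988]
Step 5: x=[4.0246] v=[-1.2228]
Step 6: x=[3.8816] v=[-1.4302]
Step 7: x=[3.7198] v=[-1.6181]
Step 8: x=[3.5414] v=[-1.7840]
Step 9: x=[3.3488] v=[-1.9256]
Step 10: x=[3.1447] v=[-2.0410]
Step 11: x=[2.9318] v=[-2.1287]
Step 12: x=[2.7131] v=[-2.1874]
Step 13: x=[2.4915] v=[-2.2164]
Step 14: x=[2.2700] v=[-2.2152]
Step 15: x=[2.0516] v=[-2.1839]
Step 16: x=[1.8393] v=[-2.1229]
Step 17: x=[1.6360] v=[-2.0330]
Step 18: x=[1.4445] v=[-1.9155]
Step 19: x=[1.2673] v=[-1.7720]
Step 20: x=[1.1069] v=[-1.6044]
Step 21: x=[0.9654] v=[-1.4149]
Step 22: x=[0.8448] v=[-1.2062]
Step 23: x=[0.7467] v=[-0.9811]
Step 24: x=[0.6724] v=[-0.7427]
Step 25: x=[0.6230] v=[-0.4942]
Step 26: x=[0.5991] v=[-0.2389]
Step 27: x=[0.6011] v=[0.0196]
First v>=0 after going negative at step 27, time=2.7000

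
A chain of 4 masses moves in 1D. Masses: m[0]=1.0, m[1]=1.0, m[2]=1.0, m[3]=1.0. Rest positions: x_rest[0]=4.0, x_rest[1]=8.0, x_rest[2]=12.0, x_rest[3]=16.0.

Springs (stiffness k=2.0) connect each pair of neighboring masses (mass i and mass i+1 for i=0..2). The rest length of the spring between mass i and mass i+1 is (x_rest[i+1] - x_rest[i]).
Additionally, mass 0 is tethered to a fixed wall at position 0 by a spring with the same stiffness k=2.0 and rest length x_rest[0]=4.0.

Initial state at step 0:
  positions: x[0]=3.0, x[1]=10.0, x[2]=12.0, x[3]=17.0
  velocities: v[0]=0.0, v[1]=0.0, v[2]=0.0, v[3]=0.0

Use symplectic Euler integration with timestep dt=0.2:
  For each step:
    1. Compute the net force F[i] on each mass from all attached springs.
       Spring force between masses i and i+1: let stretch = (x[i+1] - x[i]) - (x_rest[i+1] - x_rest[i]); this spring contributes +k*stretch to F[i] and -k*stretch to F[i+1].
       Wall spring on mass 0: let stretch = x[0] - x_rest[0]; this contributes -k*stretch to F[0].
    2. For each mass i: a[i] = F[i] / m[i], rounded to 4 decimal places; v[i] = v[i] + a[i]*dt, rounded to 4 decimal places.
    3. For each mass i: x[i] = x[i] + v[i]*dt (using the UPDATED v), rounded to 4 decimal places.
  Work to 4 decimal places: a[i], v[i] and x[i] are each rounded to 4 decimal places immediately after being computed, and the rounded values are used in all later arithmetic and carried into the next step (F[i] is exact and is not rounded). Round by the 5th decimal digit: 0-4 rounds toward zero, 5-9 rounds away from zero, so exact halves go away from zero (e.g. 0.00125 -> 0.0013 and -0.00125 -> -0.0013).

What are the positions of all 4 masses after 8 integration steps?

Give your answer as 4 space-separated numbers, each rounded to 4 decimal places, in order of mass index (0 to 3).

Step 0: x=[3.0000 10.0000 12.0000 17.0000] v=[0.0000 0.0000 0.0000 0.0000]
Step 1: x=[3.3200 9.6000 12.2400 16.9200] v=[1.6000 -2.0000 1.2000 -0.4000]
Step 2: x=[3.8768 8.9088 12.6432 16.7856] v=[2.7840 -3.4560 2.0160 -0.6720]
Step 3: x=[4.5260 8.1138 13.0790 16.6398] v=[3.2461 -3.9750 2.1792 -0.7290]
Step 4: x=[5.1002 7.4290 13.4025 16.5291] v=[2.8708 -3.4240 1.6174 -0.5533]
Step 5: x=[5.4526 7.0358 13.4982 16.4883] v=[1.7622 -1.9661 0.4786 -0.2039]
Step 6: x=[5.4955 7.0329 13.3161 16.5283] v=[0.2144 -0.0144 -0.9103 0.2001]
Step 7: x=[5.2217 7.4097 12.8884 16.6313] v=[-1.3688 1.8839 -2.1387 0.5152]
Step 8: x=[4.7052 8.0497 12.3218 16.7549] v=[-2.5823 3.2002 -2.8330 0.6180]

Answer: 4.7052 8.0497 12.3218 16.7549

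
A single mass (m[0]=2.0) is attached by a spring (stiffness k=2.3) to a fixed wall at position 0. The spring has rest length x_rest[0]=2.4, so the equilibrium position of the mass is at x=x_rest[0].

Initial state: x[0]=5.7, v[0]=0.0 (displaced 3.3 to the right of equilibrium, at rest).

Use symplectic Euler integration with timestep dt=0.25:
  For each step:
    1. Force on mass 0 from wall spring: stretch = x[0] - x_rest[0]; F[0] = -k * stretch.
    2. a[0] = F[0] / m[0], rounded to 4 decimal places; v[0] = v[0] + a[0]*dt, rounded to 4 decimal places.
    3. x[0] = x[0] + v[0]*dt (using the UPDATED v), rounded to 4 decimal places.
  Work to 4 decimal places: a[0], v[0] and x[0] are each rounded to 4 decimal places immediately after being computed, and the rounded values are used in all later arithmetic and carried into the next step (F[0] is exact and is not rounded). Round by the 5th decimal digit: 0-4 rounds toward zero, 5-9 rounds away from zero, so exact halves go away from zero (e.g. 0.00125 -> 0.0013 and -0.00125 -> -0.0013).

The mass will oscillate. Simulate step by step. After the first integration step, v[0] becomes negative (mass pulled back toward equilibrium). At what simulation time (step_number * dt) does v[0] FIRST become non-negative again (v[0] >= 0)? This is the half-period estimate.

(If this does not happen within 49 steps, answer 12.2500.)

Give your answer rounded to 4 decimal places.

Answer: 3.0000

Derivation:
Step 0: x=[5.7000] v=[0.0000]
Step 1: x=[5.4628] v=[-0.9488]
Step 2: x=[5.0055] v=[-1.8294]
Step 3: x=[4.3609] v=[-2.5785]
Step 4: x=[3.5753] v=[-3.1423]
Step 5: x=[2.7053] v=[-3.4802]
Step 6: x=[1.8133] v=[-3.5680]
Step 7: x=[0.9635] v=[-3.3993]
Step 8: x=[0.2169] v=[-2.9863]
Step 9: x=[-0.3728] v=[-2.3587]
Step 10: x=[-0.7632] v=[-1.5615]
Step 11: x=[-0.9262] v=[-0.6521]
Step 12: x=[-0.8502] v=[0.3042]
First v>=0 after going negative at step 12, time=3.0000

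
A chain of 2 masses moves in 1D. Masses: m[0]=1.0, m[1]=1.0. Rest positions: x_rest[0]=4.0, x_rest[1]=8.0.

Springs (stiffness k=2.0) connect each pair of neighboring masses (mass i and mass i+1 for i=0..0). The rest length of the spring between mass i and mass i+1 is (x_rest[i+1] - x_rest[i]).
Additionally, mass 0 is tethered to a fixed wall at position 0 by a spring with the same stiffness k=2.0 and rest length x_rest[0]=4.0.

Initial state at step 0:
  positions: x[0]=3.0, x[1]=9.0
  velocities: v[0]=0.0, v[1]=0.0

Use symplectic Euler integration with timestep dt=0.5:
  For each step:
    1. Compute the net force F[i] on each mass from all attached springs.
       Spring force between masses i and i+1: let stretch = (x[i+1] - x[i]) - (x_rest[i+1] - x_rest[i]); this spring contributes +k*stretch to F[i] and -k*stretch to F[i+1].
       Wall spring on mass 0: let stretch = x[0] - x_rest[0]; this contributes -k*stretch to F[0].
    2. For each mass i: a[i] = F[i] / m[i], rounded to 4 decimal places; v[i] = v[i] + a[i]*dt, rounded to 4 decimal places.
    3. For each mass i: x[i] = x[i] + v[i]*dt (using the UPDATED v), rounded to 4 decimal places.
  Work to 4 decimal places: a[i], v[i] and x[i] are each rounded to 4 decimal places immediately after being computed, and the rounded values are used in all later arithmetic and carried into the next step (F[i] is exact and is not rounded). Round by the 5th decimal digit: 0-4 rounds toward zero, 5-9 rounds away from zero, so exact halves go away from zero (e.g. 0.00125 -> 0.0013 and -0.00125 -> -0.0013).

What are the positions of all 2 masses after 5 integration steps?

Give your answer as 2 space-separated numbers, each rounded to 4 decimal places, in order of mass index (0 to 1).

Answer: 2.5625 8.5938

Derivation:
Step 0: x=[3.0000 9.0000] v=[0.0000 0.0000]
Step 1: x=[4.5000 8.0000] v=[3.0000 -2.0000]
Step 2: x=[5.5000 7.2500] v=[2.0000 -1.5000]
Step 3: x=[4.6250 7.6250] v=[-1.7500 0.7500]
Step 4: x=[2.9375 8.5000] v=[-3.3750 1.7500]
Step 5: x=[2.5625 8.5938] v=[-0.7500 0.1875]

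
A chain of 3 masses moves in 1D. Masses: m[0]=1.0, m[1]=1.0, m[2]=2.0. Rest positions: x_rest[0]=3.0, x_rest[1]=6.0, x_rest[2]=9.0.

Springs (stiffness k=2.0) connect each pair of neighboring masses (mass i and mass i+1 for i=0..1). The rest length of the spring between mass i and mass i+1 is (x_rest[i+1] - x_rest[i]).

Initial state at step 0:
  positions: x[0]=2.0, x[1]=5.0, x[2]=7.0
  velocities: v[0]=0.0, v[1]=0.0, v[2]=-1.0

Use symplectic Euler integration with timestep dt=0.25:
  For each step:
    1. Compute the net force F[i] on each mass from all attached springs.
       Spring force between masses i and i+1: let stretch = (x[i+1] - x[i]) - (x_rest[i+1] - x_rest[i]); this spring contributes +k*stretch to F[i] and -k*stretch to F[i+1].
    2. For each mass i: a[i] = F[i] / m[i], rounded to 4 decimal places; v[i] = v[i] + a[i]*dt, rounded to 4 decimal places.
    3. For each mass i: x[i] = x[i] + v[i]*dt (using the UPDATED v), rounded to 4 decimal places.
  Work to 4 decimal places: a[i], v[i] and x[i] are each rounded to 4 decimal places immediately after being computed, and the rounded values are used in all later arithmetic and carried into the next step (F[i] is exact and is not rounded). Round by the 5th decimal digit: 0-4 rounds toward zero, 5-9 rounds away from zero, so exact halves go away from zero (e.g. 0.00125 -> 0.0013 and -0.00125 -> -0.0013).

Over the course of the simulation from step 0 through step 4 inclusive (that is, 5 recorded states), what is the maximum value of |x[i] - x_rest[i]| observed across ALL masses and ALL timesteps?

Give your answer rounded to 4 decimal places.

Step 0: x=[2.0000 5.0000 7.0000] v=[0.0000 0.0000 -1.0000]
Step 1: x=[2.0000 4.8750 6.8125] v=[0.0000 -0.5000 -0.7500]
Step 2: x=[1.9844 4.6328 6.6914] v=[-0.0625 -0.9688 -0.4844]
Step 3: x=[1.9248 4.3169 6.6291] v=[-0.2383 -1.2637 -0.2491]
Step 4: x=[1.7892 3.9910 6.6098] v=[-0.5423 -1.3037 -0.0772]
Max displacement = 2.3902

Answer: 2.3902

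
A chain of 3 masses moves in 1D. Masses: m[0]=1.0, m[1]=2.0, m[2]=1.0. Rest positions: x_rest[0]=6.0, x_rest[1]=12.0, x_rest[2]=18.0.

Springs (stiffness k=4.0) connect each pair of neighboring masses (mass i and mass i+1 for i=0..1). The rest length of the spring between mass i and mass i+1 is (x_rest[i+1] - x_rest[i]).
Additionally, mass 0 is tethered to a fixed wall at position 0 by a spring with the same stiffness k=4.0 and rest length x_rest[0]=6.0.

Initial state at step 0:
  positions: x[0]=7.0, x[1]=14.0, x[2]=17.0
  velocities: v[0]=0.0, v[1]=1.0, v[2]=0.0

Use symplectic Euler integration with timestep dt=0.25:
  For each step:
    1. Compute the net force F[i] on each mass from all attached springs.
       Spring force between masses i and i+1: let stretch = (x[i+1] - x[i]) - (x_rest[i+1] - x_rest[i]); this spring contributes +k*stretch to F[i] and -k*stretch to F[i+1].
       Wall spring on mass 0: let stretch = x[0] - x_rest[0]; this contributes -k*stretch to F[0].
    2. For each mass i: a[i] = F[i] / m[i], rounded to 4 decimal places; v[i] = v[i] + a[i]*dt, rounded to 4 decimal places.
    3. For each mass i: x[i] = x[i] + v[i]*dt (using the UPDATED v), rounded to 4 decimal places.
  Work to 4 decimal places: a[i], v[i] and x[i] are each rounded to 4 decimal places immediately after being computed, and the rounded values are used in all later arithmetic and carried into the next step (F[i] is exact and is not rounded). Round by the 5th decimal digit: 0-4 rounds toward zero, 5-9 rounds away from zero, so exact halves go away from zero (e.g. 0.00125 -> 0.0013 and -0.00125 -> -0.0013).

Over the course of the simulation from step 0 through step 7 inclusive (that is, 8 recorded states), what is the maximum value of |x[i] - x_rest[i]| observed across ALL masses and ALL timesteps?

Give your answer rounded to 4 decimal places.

Answer: 3.2266

Derivation:
Step 0: x=[7.0000 14.0000 17.0000] v=[0.0000 1.0000 0.0000]
Step 1: x=[7.0000 13.7500 17.7500] v=[0.0000 -1.0000 3.0000]
Step 2: x=[6.9375 13.1563 19.0000] v=[-0.2500 -2.3750 5.0000]
Step 3: x=[6.6953 12.5157 20.2891] v=[-0.9687 -2.5626 5.1563]
Step 4: x=[6.2344 12.1192 21.1348] v=[-1.8436 -1.5861 3.3829]
Step 5: x=[5.6861 12.1140 21.2266] v=[-2.1932 -0.0207 0.3673]
Step 6: x=[5.3233 12.4444 20.5403] v=[-1.4514 1.3217 -2.7453]
Step 7: x=[5.4099 12.8967 19.3300] v=[0.3464 1.8091 -4.8412]
Max displacement = 3.2266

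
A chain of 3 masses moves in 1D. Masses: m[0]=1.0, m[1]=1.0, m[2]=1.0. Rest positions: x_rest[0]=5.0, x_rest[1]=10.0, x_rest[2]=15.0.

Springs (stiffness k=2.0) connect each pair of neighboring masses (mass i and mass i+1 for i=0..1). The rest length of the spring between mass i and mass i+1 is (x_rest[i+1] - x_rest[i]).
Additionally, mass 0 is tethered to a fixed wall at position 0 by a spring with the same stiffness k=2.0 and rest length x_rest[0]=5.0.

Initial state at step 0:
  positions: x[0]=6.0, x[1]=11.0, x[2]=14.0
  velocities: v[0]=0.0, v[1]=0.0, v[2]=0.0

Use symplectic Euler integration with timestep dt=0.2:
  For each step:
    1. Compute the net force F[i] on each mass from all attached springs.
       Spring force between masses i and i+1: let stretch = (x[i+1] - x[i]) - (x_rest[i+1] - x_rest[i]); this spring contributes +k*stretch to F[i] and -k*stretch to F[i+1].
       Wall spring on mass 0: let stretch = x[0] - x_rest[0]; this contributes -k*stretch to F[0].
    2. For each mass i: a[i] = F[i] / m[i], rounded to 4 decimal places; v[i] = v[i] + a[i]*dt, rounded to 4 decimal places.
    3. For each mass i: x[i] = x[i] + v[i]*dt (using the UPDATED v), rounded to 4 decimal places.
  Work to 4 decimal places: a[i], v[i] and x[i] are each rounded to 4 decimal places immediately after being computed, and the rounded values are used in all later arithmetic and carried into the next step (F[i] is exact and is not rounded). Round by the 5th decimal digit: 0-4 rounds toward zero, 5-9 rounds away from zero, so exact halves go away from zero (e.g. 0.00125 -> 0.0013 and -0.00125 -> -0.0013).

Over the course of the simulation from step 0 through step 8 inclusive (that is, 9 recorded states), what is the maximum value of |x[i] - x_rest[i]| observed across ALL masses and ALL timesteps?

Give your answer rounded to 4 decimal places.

Step 0: x=[6.0000 11.0000 14.0000] v=[0.0000 0.0000 0.0000]
Step 1: x=[5.9200 10.8400 14.1600] v=[-0.4000 -0.8000 0.8000]
Step 2: x=[5.7600 10.5520 14.4544] v=[-0.8000 -1.4400 1.4720]
Step 3: x=[5.5226 10.1928 14.8366] v=[-1.1872 -1.7958 1.9110]
Step 4: x=[5.2170 9.8315 15.2473] v=[-1.5282 -1.8064 2.0535]
Step 5: x=[4.8632 9.5343 15.6247] v=[-1.7692 -1.4859 1.8872]
Step 6: x=[4.4940 9.3507 15.9149] v=[-1.8460 -0.9182 1.4510]
Step 7: x=[4.1538 9.3037 16.0800] v=[-1.7009 -0.2352 0.8253]
Step 8: x=[3.8933 9.3868 16.1030] v=[-1.3025 0.4154 0.1148]
Max displacement = 1.1067

Answer: 1.1067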